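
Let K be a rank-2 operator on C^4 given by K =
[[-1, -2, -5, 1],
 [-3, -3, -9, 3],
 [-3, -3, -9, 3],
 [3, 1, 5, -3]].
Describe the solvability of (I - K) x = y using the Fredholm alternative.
(I - K) is invertible (det(I - K) = 26 ≠ 0), so for every y in C^4 the equation (I - K) x = y has a unique solution.

K has rank 2 and factors as K = U V^T = u1 v1^T + u2 v2^T with u1 = (-1, -3, -3, 3), v1 = (1, 1, 3, -1), u2 = (1, 0, 0, 2), v2 = (0, -1, -2, 0) (multiplying out reproduces the displayed K). The nonzero eigenvalues of U V^T coincide with those of the 2 x 2 matrix G = V^T U = [[v1·u1, v1·u2], [v2·u1, v2·u2]] = [[-16, -1], [9, 0]], and by the Sylvester determinant identity det(I_4 - U V^T) = det(I_2 - V^T U) = det([[17, 1], [-9, 1]]) = (17)(1) - (1)(-9) = 26. (Direct check: I - K =
[[2, 2, 5, -1],
 [3, 4, 9, -3],
 [3, 3, 10, -3],
 [-3, -1, -5, 4]]
has determinant 26.) The finite-dimensional Fredholm alternative says: either (I - K) is invertible, or ker(I - K) ≠ {0} and then range(I - K) = ker((I - K)^*)^⊥, with dim ker(I - K) = dim ker((I - K)^*). Since det(I - K) ≠ 0, 1 is not an eigenvalue of K and ker(I - K) = {0}, so we are in the first case: for every y there is a unique x = (I - K)^(-1) y. (Explicitly, by the Woodbury identity, (I - U V^T)^(-1) = I + U (I_2 - G)^(-1) V^T.)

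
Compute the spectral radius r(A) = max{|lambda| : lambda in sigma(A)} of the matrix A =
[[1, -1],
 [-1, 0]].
r(A) = (1 + sqrt(5))/2 ≈ 1.618

The eigenvalues of A are the roots of its characteristic polynomial. With M = A (coefficients from the trace and determinant):
  p(λ) = det(λ I - M) = λ^2 - λ - 1.
For λ^2 - λ - 1 the discriminant is 5. It is nonnegative but not a perfect square, so the roots are real and irrational: λ = (1 ± sqrt(5))/2 ≈ 1.618, -0.618.
Thus the eigenvalues (to 4 decimals) are 1.618 (modulus 1.618); -0.618 (modulus 0.618). The spectral radius is the largest modulus: r(A) = (1 + sqrt(5))/2 ≈ 1.618. (Cross-check: r(A) ≤ ||A||_2 ≈ 1.618; equality holds whenever A is normal, though it can also hold for some non-normal A.)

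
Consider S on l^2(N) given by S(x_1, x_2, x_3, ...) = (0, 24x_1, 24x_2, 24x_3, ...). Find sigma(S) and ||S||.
sigma(S) = closed disk {z in C : |z| ≤ 24}; ||S|| = 24

Note S = 24·U where U is the unit right shift (U x)_k = x_{k-1} (with x_0 := 0); so ||S|| = 24||U|| and sigma(S) = 24·sigma(U). ||S x||^2 = sum_{k≥1} |24x_k|^2 = 576||x||^2, so ||S|| = 24 and sigma(S) ⊂ {|z| ≤ 24}. For any |lambda| < 24, the equation (S - lambda I) x = 0 forces x_1 = 0, then 24x_k = lambda x_{k+1} ⇒ x = 0, so S has no eigenvalues. But (S - lambda I) is not surjective for |lambda| < 24: solving (S - lambda I) x = e_1 would require x_n proportional to (lambda/24)^(-n), which is not in l^2. So every |lambda| < 24 lies in the residual spectrum. The boundary |lambda| = 24 is in the approximate point spectrum (the spectrum is closed). Hence sigma(S) is the closed disk of radius 24.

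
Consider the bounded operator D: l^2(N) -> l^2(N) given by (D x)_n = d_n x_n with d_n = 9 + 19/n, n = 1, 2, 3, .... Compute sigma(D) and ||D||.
sigma(D) = {9 + 19/n : n ≥ 1} ∪ {9}; ||D|| = 28

A bounded diagonal operator on l^2 with diagonal entries d_n has spectrum equal to the closure of {d_n : n ≥ 1}: every d_n is an eigenvalue (with eigenvector e_n), so {d_n} ⊂ sigma(D); the spectrum is closed, so its closure is too; and for lambda not in the closure, (D - lambda I) has bounded inverse (the diagonal entries 1/(d_n - lambda) are bounded). For our sequence d_n = 9 + 19/n, n = 1, 2, 3, ...:
  - {d_n} = {9 + 19/n : n ≥ 1}; the only limit point is 9
  - closure = {9 + 19/n : n ≥ 1} ∪ {9}
For the norm: a diagonal operator has ||D|| = sup_n |d_n|. Here d_n = 9 + 19/n is positive and decreasing, so sup_n |d_n| = d_1 = 9 + 19 = 28. So ||D|| = 28.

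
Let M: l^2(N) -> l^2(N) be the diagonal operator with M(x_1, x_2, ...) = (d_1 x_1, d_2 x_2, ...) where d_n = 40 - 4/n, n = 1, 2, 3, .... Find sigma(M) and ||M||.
sigma(M) = {40 - 4/n : n ≥ 1} ∪ {40}; ||M|| = 40

A bounded diagonal operator on l^2 with diagonal entries d_n has spectrum equal to the closure of {d_n : n ≥ 1}: every d_n is an eigenvalue (with eigenvector e_n), so {d_n} ⊂ sigma(M); the spectrum is closed, so its closure is too; and for lambda not in the closure, (M - lambda I) has bounded inverse (the diagonal entries 1/(d_n - lambda) are bounded). For our sequence d_n = 40 - 4/n, n = 1, 2, 3, ...:
  - {d_n} = {40 - 4/n : n ≥ 1}; the only limit point is 40
  - closure = {40 - 4/n : n ≥ 1} ∪ {40}
For the norm: a diagonal operator has ||M|| = sup_n |d_n|. Here d_n = 40 - 4/n increases monotonically from d_1 = 36 toward 40, with all terms in [36, 40); so sup_n |d_n| = 40 (the supremum is the limit, not attained). So ||M|| = 40.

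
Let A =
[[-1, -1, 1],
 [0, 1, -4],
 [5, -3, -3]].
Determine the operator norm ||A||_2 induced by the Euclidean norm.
||A||_2 = sqrt((48 + sqrt(2064))/2) ≈ 6.8349 (= sqrt(largest eigenvalue of A^T A))

||A||_2 = sigma_max(A) = sqrt(lambda_max(A^T A)). Form the symmetric matrix M = A^T A =
[[26, -14, -16],
 [-14, 11, 4],
 [-16, 4, 26]].
Its characteristic polynomial (trace, sum of principal 2x2 minors, determinant of M give the coefficients) is
  p(λ) = det(λ I - M) = λ^3 - 63λ^2 + 780λ - 900.
By the rational root theorem any rational root is an integer divisor of 900. Testing λ = 15: p(15) = 3375 - 14175 + 11700 - 900 = 0, so λ = 15 is a root. Dividing out (λ - 15) leaves p(λ) = (λ - 15)(λ^2 - 48λ + 60). For λ^2 - 48λ + 60 the discriminant is 2064. It is nonnegative but not a perfect square, so the roots are real and irrational: λ = (48 ± sqrt(2064))/2 ≈ 46.7156, 1.2844.
So the eigenvalues of A^T A are ≈ 1.2844, 15, 46.7156 (all ≥ 0, as they must be for A^T A). The largest is λ_max = (48 + sqrt(2064))/2 ≈ 46.7156, hence ||A||_2 = sqrt(λ_max) = sqrt((48 + sqrt(2064))/2) ≈ 6.8349.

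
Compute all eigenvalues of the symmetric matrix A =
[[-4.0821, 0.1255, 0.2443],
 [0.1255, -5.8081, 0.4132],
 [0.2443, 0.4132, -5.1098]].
sigma(A) ≈ {-6, -5, -4}

A is real symmetric, so its spectrum consists of real eigenvalues. Expanding the characteristic polynomial of the displayed matrix gives
  det(λ I - A) = p(λ) = λ^3 + (15)λ^2 + (74)λ + (120).
Solving p(λ) = 0 yields eigenvalues ≈ -6, -5, -4. (A is shown rounded to 4 decimals, so these recover the underlying integer eigenvalues to within that precision.)
Verification: the trace of A = -15 equals the sum of eigenvalues -15, and det(A) ≈ -120.0001 matches the eigenvalue product -120.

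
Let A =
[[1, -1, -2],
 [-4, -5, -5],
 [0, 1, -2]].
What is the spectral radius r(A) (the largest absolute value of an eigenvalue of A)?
r(A) ≈ 4.1995

The eigenvalues of A are the roots of its characteristic polynomial. With M = A (coefficients from the trace, the sum of principal 2x2 minors, and det A):
  p(λ) = det(λ I - M) = λ^3 + 6λ^2 + 4λ - 31.
No integer candidate from the rational root theorem (±divisors of 31) is a root, so the roots are irrational. The cubic discriminant is Δ = -12235 < 0, so there is one real root and a complex-conjugate pair. p(1) = -20 and p(2) = 9 have opposite signs, so a root lies in (1, 2); Newton's method refines it to λ ≈ 1.7577. Dividing out (λ - (1.7577)) leaves approximately λ^2 + 7.7577λ + 17.6362. For λ^2 + 7.7577λ + 17.6362 the discriminant is -10.3621. It is negative, so the remaining roots are the complex-conjugate pair λ ≈ -3.8789 ± 1.6095i. Their product equals the constant term, so |λ|^2 ≈ 17.6362 and |λ| ≈ 4.1995.
Thus the eigenvalues (to 4 decimals) are 1.7577 (modulus 1.7577); -3.8789 ± 1.6095i (modulus 4.1995). The spectral radius is the largest modulus: r(A) ≈ 4.1995. (Cross-check: r(A) ≤ ||A||_2 ≈ 8.2717; equality holds whenever A is normal, though it can also hold for some non-normal A.)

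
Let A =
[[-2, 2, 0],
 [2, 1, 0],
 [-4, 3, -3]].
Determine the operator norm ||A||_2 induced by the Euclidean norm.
||A||_2 ≈ 6.3962 (= sqrt(largest eigenvalue of A^T A))

||A||_2 = sigma_max(A) = sqrt(lambda_max(A^T A)). Form the symmetric matrix M = A^T A =
[[24, -14, 12],
 [-14, 14, -9],
 [12, -9, 9]].
Its characteristic polynomial (trace, sum of principal 2x2 minors, determinant of M give the coefficients) is
  p(λ) = det(λ I - M) = λ^3 - 47λ^2 + 257λ - 324.
No integer candidate from the rational root theorem (±divisors of 324) is a root, so the roots are irrational. The cubic discriminant is Δ = 11059637 > 0, so there are three distinct real roots. p(1) = -113 and p(2) = 10 have opposite signs, so a root lies in (1, 2); Newton's method refines it to λ ≈ 1.8834. p(4) = 16 and p(5) = -89 have opposite signs, so a root lies in (4, 5); Newton's method refines it to λ ≈ 4.2048. p(40) = -1244 and p(41) = 127 have opposite signs, so a root lies in (40, 41); Newton's method refines it to λ ≈ 40.9118. Check (Vieta): the three roots sum to 47, matching tr M = 47.
So the eigenvalues of A^T A are ≈ 1.8834, 4.2048, 40.9118 (all ≥ 0, as they must be for A^T A). The largest is λ_max ≈ 40.9118, hence ||A||_2 = sqrt(λ_max) ≈ 6.3962.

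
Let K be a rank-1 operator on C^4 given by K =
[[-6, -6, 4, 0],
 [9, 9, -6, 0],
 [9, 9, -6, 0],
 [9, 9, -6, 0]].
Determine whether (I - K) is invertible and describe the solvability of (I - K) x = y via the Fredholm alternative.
(I - K) is invertible (det(I - K) = 4 ≠ 0), so for every y in C^4 the equation (I - K) x = y has a unique solution.

K has rank 1, so it is an outer product K = u v^T: every row of K is a multiple of one row vector. Reading off the entries, u = (2, -3, -3, -3) and v = (-3, -3, 2, 0) (row i of K equals u_i·v^T). A rank-one matrix u v^T satisfies K u = u (v·u) and kills the (3)-dimensional subspace v^⊥, so its characteristic polynomial is lambda^3 (lambda - v·u) with v·u = tr K = -3. Hence the eigenvalues of I - K are 1 (multiplicity 3) and 1 - (-3) = 4, so det(I - K) = 4. (Direct check: I - K =
[[7, 6, -4, 0],
 [-9, -8, 6, 0],
 [-9, -9, 7, 0],
 [-9, -9, 6, 1]]
has determinant 4.) The finite-dimensional Fredholm alternative says: either (I - K) is invertible, or ker(I - K) ≠ {0} and then range(I - K) = ker((I - K)^*)^⊥, with dim ker(I - K) = dim ker((I - K)^*). Since det(I - K) ≠ 0, 1 is not an eigenvalue of K and ker(I - K) = {0}, so we are in the first case: for every y there is a unique x = (I - K)^(-1) y. Explicitly, by the Sherman–Morrison formula, (I - u v^T)^(-1) = I + u v^T/(1 - v·u), i.e. (I - K)^(-1) = I + K/(4).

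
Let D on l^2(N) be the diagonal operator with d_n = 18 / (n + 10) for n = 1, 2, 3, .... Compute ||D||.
||D|| = 18/11 (attained at n = 1)

For D diagonal, ||D|| = sup_n |d_n| = sup_n 18/(n + 10). This is positive and strictly decreasing in n, so the supremum is attained at n = 1: d_1 = 18/(1 + 10) = 18/11. Hence ||D|| = 18/11.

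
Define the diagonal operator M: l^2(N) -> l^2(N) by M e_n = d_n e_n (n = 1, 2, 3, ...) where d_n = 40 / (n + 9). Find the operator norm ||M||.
||M|| = 4 (attained at n = 1)

For M diagonal, ||M|| = sup_n |d_n| = sup_n 40/(n + 9). This is positive and strictly decreasing in n, so the supremum is attained at n = 1: d_1 = 40/(1 + 9) = 4. Hence ||M|| = 4.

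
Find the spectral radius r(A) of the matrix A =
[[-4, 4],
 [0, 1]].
r(A) = 4

The eigenvalues of A are the roots of its characteristic polynomial. With M = A (coefficients from the trace and determinant):
  p(λ) = det(λ I - M) = λ^2 + 3λ - 4.
For λ^2 + 3λ - 4 the discriminant is 25. It is a perfect square (5^2), so the roots are rational: λ = (-3 ± 5)/2 = 1, -4.
Thus the eigenvalues (to 4 decimals) are 1 (modulus 1); -4 (modulus 4). The spectral radius is the largest modulus: r(A) = 4. (Cross-check: r(A) ≤ ||A||_2 ≈ 5.7016; equality holds whenever A is normal, though it can also hold for some non-normal A.)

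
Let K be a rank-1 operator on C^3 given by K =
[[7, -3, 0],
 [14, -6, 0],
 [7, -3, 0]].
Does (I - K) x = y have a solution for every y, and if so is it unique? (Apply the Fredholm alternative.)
(I - K) is singular (det(I - K) = 0, i.e. 1 ∈ sigma(K)). (I - K) x = y is solvable iff y ⊥ ker((I - K)^*) = span{(7, -3, 0)}, i.e. iff 7y_1 - 3y_2 = 0. When solvable, the solutions are x = y + c·(1, 2, 1), c arbitrary (ker(I - K) = span{(1, 2, 1)}, dimension 1).

K has rank 1, so it is an outer product K = u v^T: every row of K is a multiple of one row vector. Reading off the entries, u = (1, 2, 1) and v = (7, -3, 0) (row i of K equals u_i·v^T). A rank-one matrix u v^T satisfies K u = u (v·u) and kills the (2)-dimensional subspace v^⊥, so its characteristic polynomial is lambda^2 (lambda - v·u) with v·u = tr K = 1. Hence the eigenvalues of I - K are 1 (multiplicity 2) and 1 - (1) = 0, so det(I - K) = 0. (Direct check: I - K =
[[-6, 3, 0],
 [-14, 7, 0],
 [-7, 3, 1]]
has determinant 0.) So 1 is an eigenvalue of K and (I - K) is not invertible. The finite-dimensional Fredholm alternative says: either (I - K) is invertible, or ker(I - K) ≠ {0} and then range(I - K) = ker((I - K)^*)^⊥, with dim ker(I - K) = dim ker((I - K)^*). We are in the second case, so we need both kernels. Kernel of I - K: (I - K) u = u - u (v·u) = u - u = 0, so ker(I - K) = span{u} = span{(1, 2, 1)} (it is exactly 1-dimensional because rank(I - K) = 2). Kernel of the adjoint: K is real, so (I - K)^* = I - K^T = I - v u^T, and (I - v u^T) v = v - v (u·v) = 0; hence ker((I - K)^*) = span{v} = span{(7, -3, 0)}. Therefore (I - K) x = y is solvable iff <y, v> = 0, i.e. iff 7y_1 - 3y_2 = 0. When this holds, K y = u (v·y) = 0, so (I - K) y = y and x = y is a particular solution; the full solution set is the line x = y + c·u = y + c·(1, 2, 1), c ∈ C.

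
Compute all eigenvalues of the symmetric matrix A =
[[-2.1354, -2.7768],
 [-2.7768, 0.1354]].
sigma(A) ≈ {-4, 2}

A is real symmetric, so its spectrum consists of real eigenvalues. Expanding the characteristic polynomial of the displayed matrix gives
  det(λ I - A) = p(λ) = λ^2 + (2)λ + (-8).
Solving p(λ) = 0 yields eigenvalues ≈ -4, 2. (A is shown rounded to 4 decimals, so these recover the underlying integer eigenvalues to within that precision.)
Verification: the trace of A = -2 equals the sum of eigenvalues -2, and det(A) ≈ -7.9998 matches the eigenvalue product -8.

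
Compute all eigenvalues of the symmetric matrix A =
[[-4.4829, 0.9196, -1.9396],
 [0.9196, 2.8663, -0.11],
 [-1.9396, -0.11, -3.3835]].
sigma(A) ≈ {-6, -2, 3}

A is real symmetric, so its spectrum consists of real eigenvalues. Expanding the characteristic polynomial of the displayed matrix gives
  det(λ I - A) = p(λ) = λ^3 + (5)λ^2 + (-12)λ + (-36).
Solving p(λ) = 0 yields eigenvalues ≈ -6, -2, 3. (A is shown rounded to 4 decimals, so these recover the underlying integer eigenvalues to within that precision.)
Verification: the trace of A = -5 equals the sum of eigenvalues -5, and det(A) ≈ 36.0005 matches the eigenvalue product 36.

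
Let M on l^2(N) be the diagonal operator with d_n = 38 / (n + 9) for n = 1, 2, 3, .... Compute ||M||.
||M|| = 19/5 (attained at n = 1)

For M diagonal, ||M|| = sup_n |d_n| = sup_n 38/(n + 9). This is positive and strictly decreasing in n, so the supremum is attained at n = 1: d_1 = 38/(1 + 9) = 19/5. Hence ||M|| = 19/5.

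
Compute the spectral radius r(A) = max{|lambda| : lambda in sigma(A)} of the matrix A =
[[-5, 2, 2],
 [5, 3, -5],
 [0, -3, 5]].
r(A) = 8

The eigenvalues of A are the roots of its characteristic polynomial. With M = A (coefficients from the trace, the sum of principal 2x2 minors, and det A):
  p(λ) = det(λ I - M) = λ^3 - 3λ^2 - 50λ + 80.
By the rational root theorem any rational root is an integer divisor of 80. Testing λ = 8: p(8) = 512 - 192 - 400 + 80 = 0, so λ = 8 is a root. Dividing out (λ - 8) leaves p(λ) = (λ - 8)(λ^2 + 5λ - 10). For λ^2 + 5λ - 10 the discriminant is 65. It is nonnegative but not a perfect square, so the roots are real and irrational: λ = (-5 ± sqrt(65))/2 ≈ 1.5311, -6.5311.
Thus the eigenvalues (to 4 decimals) are 1.5311 (modulus 1.5311); -6.5311 (modulus 6.5311); 8 (modulus 8). The spectral radius is the largest modulus: r(A) = 8. (Cross-check: r(A) ≤ ||A||_2 ≈ 9.7069; equality holds whenever A is normal, though it can also hold for some non-normal A.)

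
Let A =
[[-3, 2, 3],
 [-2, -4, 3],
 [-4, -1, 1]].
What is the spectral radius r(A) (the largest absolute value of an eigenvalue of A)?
r(A) ≈ 3.9507

The eigenvalues of A are the roots of its characteristic polynomial. With M = A (coefficients from the trace, the sum of principal 2x2 minors, and det A):
  p(λ) = det(λ I - M) = λ^3 + 6λ^2 + 24λ + 59.
No integer candidate from the rational root theorem (±divisors of 59) is a root, so the roots are irrational. The cubic discriminant is Δ = -26595 < 0, so there is one real root and a complex-conjugate pair. p(-4) = -5 and p(-3) = 14 have opposite signs, so a root lies in (-4, -3); Newton's method refines it to λ ≈ -3.78. Dividing out (λ - (-3.78)) leaves approximately λ^2 + 2.22λ + 15.6084. For λ^2 + 2.22λ + 15.6084 the discriminant is -57.5053. It is negative, so the remaining roots are the complex-conjugate pair λ ≈ -1.11 ± 3.7916i. Their product equals the constant term, so |λ|^2 ≈ 15.6084 and |λ| ≈ 3.9507.
Thus the eigenvalues (to 4 decimals) are -3.78 (modulus 3.78); -1.11 ± 3.7916i (modulus 3.9507). The spectral radius is the largest modulus: r(A) ≈ 3.9507. (Cross-check: r(A) ≤ ||A||_2 ≈ 6.842; equality holds whenever A is normal, though it can also hold for some non-normal A.)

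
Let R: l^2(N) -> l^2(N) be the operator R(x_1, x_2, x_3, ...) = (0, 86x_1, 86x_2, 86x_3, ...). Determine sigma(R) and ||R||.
sigma(R) = closed disk {z in C : |z| ≤ 86}; ||R|| = 86

Note R = 86·U where U is the unit right shift (U x)_k = x_{k-1} (with x_0 := 0); so ||R|| = 86||U|| and sigma(R) = 86·sigma(U). ||R x||^2 = sum_{k≥1} |86x_k|^2 = 7396||x||^2, so ||R|| = 86 and sigma(R) ⊂ {|z| ≤ 86}. For any |lambda| < 86, the equation (R - lambda I) x = 0 forces x_1 = 0, then 86x_k = lambda x_{k+1} ⇒ x = 0, so R has no eigenvalues. But (R - lambda I) is not surjective for |lambda| < 86: solving (R - lambda I) x = e_1 would require x_n proportional to (lambda/86)^(-n), which is not in l^2. So every |lambda| < 86 lies in the residual spectrum. The boundary |lambda| = 86 is in the approximate point spectrum (the spectrum is closed). Hence sigma(R) is the closed disk of radius 86.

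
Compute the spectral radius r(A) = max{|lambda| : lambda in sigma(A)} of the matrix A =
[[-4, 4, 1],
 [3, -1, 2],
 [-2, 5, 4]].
r(A) ≈ 6.4561

The eigenvalues of A are the roots of its characteristic polynomial. With M = A (coefficients from the trace, the sum of principal 2x2 minors, and det A):
  p(λ) = det(λ I - M) = λ^3 + λ^2 - 36λ - 5.
No integer candidate from the rational root theorem (±divisors of 5) is a root, so the roots are irrational. The cubic discriminant is Δ = 190505 > 0, so there are three distinct real roots. p(-7) = -47 and p(-6) = 31 have opposite signs, so a root lies in (-7, -6); Newton's method refines it to λ ≈ -6.4561. p(-1) = 31 and p(0) = -5 have opposite signs, so a root lies in (-1, 0); Newton's method refines it to λ ≈ -0.1384. p(5) = -35 and p(6) = 31 have opposite signs, so a root lies in (5, 6); Newton's method refines it to λ ≈ 5.5946. Check (Vieta): the three roots sum to -1, matching tr M = -1.
Thus the eigenvalues (to 4 decimals) are -6.4561 (modulus 6.4561); -0.1384 (modulus 0.1384); 5.5946 (modulus 5.5946). The spectral radius is the largest modulus: r(A) ≈ 6.4561. (Cross-check: r(A) ≤ ||A||_2 ≈ 8.586; equality holds whenever A is normal, though it can also hold for some non-normal A.)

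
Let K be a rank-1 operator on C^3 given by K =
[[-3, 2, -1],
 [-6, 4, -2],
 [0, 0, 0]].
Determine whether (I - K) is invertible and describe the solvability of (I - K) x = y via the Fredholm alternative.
(I - K) is singular (det(I - K) = 0, i.e. 1 ∈ sigma(K)). (I - K) x = y is solvable iff y ⊥ ker((I - K)^*) = span{(-3, 2, -1)}, i.e. iff -3y_1 + 2y_2 - y_3 = 0. When solvable, the solutions are x = y + c·(1, 2, 0), c arbitrary (ker(I - K) = span{(1, 2, 0)}, dimension 1).

K has rank 1, so it is an outer product K = u v^T: every row of K is a multiple of one row vector. Reading off the entries, u = (1, 2, 0) and v = (-3, 2, -1) (row i of K equals u_i·v^T). A rank-one matrix u v^T satisfies K u = u (v·u) and kills the (2)-dimensional subspace v^⊥, so its characteristic polynomial is lambda^2 (lambda - v·u) with v·u = tr K = 1. Hence the eigenvalues of I - K are 1 (multiplicity 2) and 1 - (1) = 0, so det(I - K) = 0. (Direct check: I - K =
[[4, -2, 1],
 [6, -3, 2],
 [0, 0, 1]]
has determinant 0.) So 1 is an eigenvalue of K and (I - K) is not invertible. The finite-dimensional Fredholm alternative says: either (I - K) is invertible, or ker(I - K) ≠ {0} and then range(I - K) = ker((I - K)^*)^⊥, with dim ker(I - K) = dim ker((I - K)^*). We are in the second case, so we need both kernels. Kernel of I - K: (I - K) u = u - u (v·u) = u - u = 0, so ker(I - K) = span{u} = span{(1, 2, 0)} (it is exactly 1-dimensional because rank(I - K) = 2). Kernel of the adjoint: K is real, so (I - K)^* = I - K^T = I - v u^T, and (I - v u^T) v = v - v (u·v) = 0; hence ker((I - K)^*) = span{v} = span{(-3, 2, -1)}. Therefore (I - K) x = y is solvable iff <y, v> = 0, i.e. iff -3y_1 + 2y_2 - y_3 = 0. When this holds, K y = u (v·y) = 0, so (I - K) y = y and x = y is a particular solution; the full solution set is the line x = y + c·u = y + c·(1, 2, 0), c ∈ C.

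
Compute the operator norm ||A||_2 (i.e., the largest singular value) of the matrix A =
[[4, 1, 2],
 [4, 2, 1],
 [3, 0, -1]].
||A||_2 ≈ 6.8532 (= sqrt(largest eigenvalue of A^T A))

||A||_2 = sigma_max(A) = sqrt(lambda_max(A^T A)). Form the symmetric matrix M = A^T A =
[[41, 12, 9],
 [12, 5, 4],
 [9, 4, 6]].
Its characteristic polynomial (trace, sum of principal 2x2 minors, determinant of M give the coefficients) is
  p(λ) = det(λ I - M) = λ^3 - 52λ^2 + 240λ - 169.
No integer candidate from the rational root theorem (±divisors of 169) is a root, so the roots are irrational. The cubic discriminant is Δ = 42596405 > 0, so there are three distinct real roots. p(0) = -169 and p(1) = 20 have opposite signs, so a root lies in (0, 1); Newton's method refines it to λ ≈ 0.8628. p(4) = 23 and p(5) = -144 have opposite signs, so a root lies in (4, 5); Newton's method refines it to λ ≈ 4.1706. p(46) = -1825 and p(47) = 66 have opposite signs, so a root lies in (46, 47); Newton's method refines it to λ ≈ 46.9666. Check (Vieta): the three roots sum to 52, matching tr M = 52.
So the eigenvalues of A^T A are ≈ 0.8628, 4.1706, 46.9666 (all ≥ 0, as they must be for A^T A). The largest is λ_max ≈ 46.9666, hence ||A||_2 = sqrt(λ_max) ≈ 6.8532.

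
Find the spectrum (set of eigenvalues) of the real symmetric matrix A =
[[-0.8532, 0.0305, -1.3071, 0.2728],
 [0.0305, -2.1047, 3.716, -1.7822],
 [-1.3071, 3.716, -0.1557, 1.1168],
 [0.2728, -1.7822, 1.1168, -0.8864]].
sigma(A) ≈ {-6, -1, 0, 3}

A is real symmetric, so its spectrum consists of real eigenvalues. Expanding the characteristic polynomial of the displayed matrix gives
  det(λ I - A) = p(λ) = λ^4 + (4)λ^3 + (-15)λ^2 + (-18)λ + (0).
Solving p(λ) = 0 yields eigenvalues ≈ -6, -1, 0, 3. (A is shown rounded to 4 decimals, so these recover the underlying integer eigenvalues to within that precision.)
Verification: the trace of A = -4 equals the sum of eigenvalues -4, and det(A) ≈ 0.0002 matches the eigenvalue product 0.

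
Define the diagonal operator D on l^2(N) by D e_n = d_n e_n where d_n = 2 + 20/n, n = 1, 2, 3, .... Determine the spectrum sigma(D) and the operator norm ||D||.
sigma(D) = {2 + 20/n : n ≥ 1} ∪ {2}; ||D|| = 22

A bounded diagonal operator on l^2 with diagonal entries d_n has spectrum equal to the closure of {d_n : n ≥ 1}: every d_n is an eigenvalue (with eigenvector e_n), so {d_n} ⊂ sigma(D); the spectrum is closed, so its closure is too; and for lambda not in the closure, (D - lambda I) has bounded inverse (the diagonal entries 1/(d_n - lambda) are bounded). For our sequence d_n = 2 + 20/n, n = 1, 2, 3, ...:
  - {d_n} = {2 + 20/n : n ≥ 1}; the only limit point is 2
  - closure = {2 + 20/n : n ≥ 1} ∪ {2}
For the norm: a diagonal operator has ||D|| = sup_n |d_n|. Here d_n = 2 + 20/n is positive and decreasing, so sup_n |d_n| = d_1 = 2 + 20 = 22. So ||D|| = 22.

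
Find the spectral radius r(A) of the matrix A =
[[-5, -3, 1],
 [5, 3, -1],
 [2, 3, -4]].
r(A) = 3

The eigenvalues of A are the roots of its characteristic polynomial. With M = A (coefficients from the trace, the sum of principal 2x2 minors, and det A):
  p(λ) = det(λ I - M) = λ^3 + 6λ^2 + 9λ.
The constant term is 0, so λ = 0 is a root. Dividing out λ leaves p(λ) = λ(λ^2 + 6λ + 9). For λ^2 + 6λ + 9 the discriminant is 0. It is a perfect square (0^2), so the roots are rational: λ = (-6 ± 0)/2 = -3, -3.
Thus the eigenvalues (to 4 decimals) are -3 (modulus 3); 0 (modulus 0). The spectral radius is the largest modulus: r(A) = 3. (Cross-check: r(A) ≤ ||A||_2 ≈ 9.3781; equality holds whenever A is normal, though it can also hold for some non-normal A.)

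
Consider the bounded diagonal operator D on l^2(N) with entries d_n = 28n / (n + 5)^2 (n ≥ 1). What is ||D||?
||D|| = 7/5 (attained at n = 5)

For D diagonal, ||D|| = sup_n |d_n|. Treat f(x) = 28x / (x + 5)^2 for real x > 0. By the quotient rule, f'(x) = 28(5 - x)/(x + 5)^3, which is positive for x < 5 and negative for x > 5. So f has a unique maximum at x = 5, and since 5 is a positive integer, the supremum over n ≥ 1 is attained at n = 5: d_5 = 28·5/(5 + 5)^2 = 28·5/100 = 7/5. Hence ||D|| = 7/5.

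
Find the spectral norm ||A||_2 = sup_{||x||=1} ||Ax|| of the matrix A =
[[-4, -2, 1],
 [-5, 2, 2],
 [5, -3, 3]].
||A||_2 ≈ 8.4548 (= sqrt(largest eigenvalue of A^T A))

||A||_2 = sigma_max(A) = sqrt(lambda_max(A^T A)). Form the symmetric matrix M = A^T A =
[[66, -17, 1],
 [-17, 17, -7],
 [1, -7, 14]].
Its characteristic polynomial (trace, sum of principal 2x2 minors, determinant of M give the coefficients) is
  p(λ) = det(λ I - M) = λ^3 - 97λ^2 + 1945λ - 8649.
No integer candidate from the rational root theorem (±divisors of 8649) is a root, so the roots are irrational. The cubic discriminant is Δ = 1939716720 > 0, so there are three distinct real roots. p(6) = -255 and p(7) = 556 have opposite signs, so a root lies in (6, 7); Newton's method refines it to λ ≈ 6.2945. p(19) = 148 and p(20) = -549 have opposite signs, so a root lies in (19, 20); Newton's method refines it to λ ≈ 19.2219. p(71) = -1620 and p(72) = 1791 have opposite signs, so a root lies in (71, 72); Newton's method refines it to λ ≈ 71.4835. Check (Vieta): the three roots sum to 97, matching tr M = 97.
So the eigenvalues of A^T A are ≈ 6.2945, 19.2219, 71.4835 (all ≥ 0, as they must be for A^T A). The largest is λ_max ≈ 71.4835, hence ||A||_2 = sqrt(λ_max) ≈ 8.4548.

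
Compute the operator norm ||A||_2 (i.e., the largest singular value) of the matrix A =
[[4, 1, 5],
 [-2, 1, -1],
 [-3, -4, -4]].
||A||_2 ≈ 8.9285 (= sqrt(largest eigenvalue of A^T A))

||A||_2 = sigma_max(A) = sqrt(lambda_max(A^T A)). Form the symmetric matrix M = A^T A =
[[29, 14, 34],
 [14, 18, 20],
 [34, 20, 42]].
Its characteristic polynomial (trace, sum of principal 2x2 minors, determinant of M give the coefficients) is
  p(λ) = det(λ I - M) = λ^3 - 89λ^2 + 744λ - 324.
No integer candidate from the rational root theorem (±divisors of 324) is a root, so the roots are irrational. The cubic discriminant is Δ = 2206933056 > 0, so there are three distinct real roots. p(0) = -324 and p(1) = 332 have opposite signs, so a root lies in (0, 1); Newton's method refines it to λ ≈ 0.4607. p(8) = 444 and p(9) = -108 have opposite signs, so a root lies in (8, 9); Newton's method refines it to λ ≈ 8.8212. p(79) = -3958 and p(80) = 1596 have opposite signs, so a root lies in (79, 80); Newton's method refines it to λ ≈ 79.7181. Check (Vieta): the three roots sum to 89, matching tr M = 89.
So the eigenvalues of A^T A are ≈ 0.4607, 8.8212, 79.7181 (all ≥ 0, as they must be for A^T A). The largest is λ_max ≈ 79.7181, hence ||A||_2 = sqrt(λ_max) ≈ 8.9285.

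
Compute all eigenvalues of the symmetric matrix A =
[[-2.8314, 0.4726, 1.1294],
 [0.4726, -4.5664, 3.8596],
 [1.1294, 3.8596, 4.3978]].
sigma(A) ≈ {-6, -3, 6}

A is real symmetric, so its spectrum consists of real eigenvalues. Expanding the characteristic polynomial of the displayed matrix gives
  det(λ I - A) = p(λ) = λ^3 + (3)λ^2 + (-36)λ + (-108.001).
Solving p(λ) = 0 yields eigenvalues ≈ -6, -3, 6. (A is shown rounded to 4 decimals, so these recover the underlying integer eigenvalues to within that precision.)
Verification: the trace of A = -3 equals the sum of eigenvalues -3, and det(A) ≈ 108.0010 matches the eigenvalue product 108.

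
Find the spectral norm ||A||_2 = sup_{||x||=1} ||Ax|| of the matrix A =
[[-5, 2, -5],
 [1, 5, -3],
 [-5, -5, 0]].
||A||_2 ≈ 8.5702 (= sqrt(largest eigenvalue of A^T A))

||A||_2 = sigma_max(A) = sqrt(lambda_max(A^T A)). Form the symmetric matrix M = A^T A =
[[51, 20, 22],
 [20, 54, -25],
 [22, -25, 34]].
Its characteristic polynomial (trace, sum of principal 2x2 minors, determinant of M give the coefficients) is
  p(λ) = det(λ I - M) = λ^3 - 139λ^2 + 4815λ - 25.
No integer candidate from the rational root theorem (±divisors of 25) is a root, so the roots are irrational. The cubic discriminant is Δ = 1446837200 > 0, so there are three distinct real roots. p(0) = -25 and p(1) = 4652 have opposite signs, so a root lies in (0, 1); Newton's method refines it to λ ≈ 0.0052. p(65) = 300 and p(66) = -223 have opposite signs, so a root lies in (65, 66); Newton's method refines it to λ ≈ 65.5463. p(73) = -244 and p(74) = 345 have opposite signs, so a root lies in (73, 74); Newton's method refines it to λ ≈ 73.4485. Check (Vieta): the three roots sum to 139, matching tr M = 139.
So the eigenvalues of A^T A are ≈ 0.0052, 65.5463, 73.4485 (all ≥ 0, as they must be for A^T A). The largest is λ_max ≈ 73.4485, hence ||A||_2 = sqrt(λ_max) ≈ 8.5702.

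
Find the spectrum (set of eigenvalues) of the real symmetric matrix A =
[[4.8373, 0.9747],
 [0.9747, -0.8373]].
sigma(A) ≈ {-1, 5}

A is real symmetric, so its spectrum consists of real eigenvalues. Expanding the characteristic polynomial of the displayed matrix gives
  det(λ I - A) = p(λ) = λ^2 + (-4)λ + (-5).
Solving p(λ) = 0 yields eigenvalues ≈ -1, 5. (A is shown rounded to 4 decimals, so these recover the underlying integer eigenvalues to within that precision.)
Verification: the trace of A = 4 equals the sum of eigenvalues 4, and det(A) ≈ -5.0003 matches the eigenvalue product -5.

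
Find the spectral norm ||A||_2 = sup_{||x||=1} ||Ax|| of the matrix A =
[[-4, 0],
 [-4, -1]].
||A||_2 = sqrt((33 + sqrt(1025))/2) ≈ 5.7016 (= sqrt(largest eigenvalue of A^T A))

||A||_2 = sigma_max(A) = sqrt(lambda_max(A^T A)). Form the symmetric matrix M = A^T A =
[[32, 4],
 [4, 1]].
Its characteristic polynomial (trace, determinant of M give the coefficients) is
  p(λ) = det(λ I - M) = λ^2 - 33λ + 16.
For λ^2 - 33λ + 16 the discriminant is 1025. It is nonnegative but not a perfect square, so the roots are real and irrational: λ = (33 ± sqrt(1025))/2 ≈ 32.5078, 0.4922.
So the eigenvalues of A^T A are ≈ 0.4922, 32.5078 (all ≥ 0, as they must be for A^T A). The largest is λ_max = (33 + sqrt(1025))/2 ≈ 32.5078, hence ||A||_2 = sqrt(λ_max) = sqrt((33 + sqrt(1025))/2) ≈ 5.7016.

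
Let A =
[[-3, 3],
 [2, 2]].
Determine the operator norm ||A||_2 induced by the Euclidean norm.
||A||_2 = sqrt(18) ≈ 4.2426 (= sqrt(largest eigenvalue of A^T A))

||A||_2 = sigma_max(A) = sqrt(lambda_max(A^T A)). Form the symmetric matrix M = A^T A =
[[13, -5],
 [-5, 13]].
Its characteristic polynomial (trace, determinant of M give the coefficients) is
  p(λ) = det(λ I - M) = λ^2 - 26λ + 144.
For λ^2 - 26λ + 144 the discriminant is 100. It is a perfect square (10^2), so the roots are rational: λ = (26 ± 10)/2 = 18, 8.
So the eigenvalues of A^T A are ≈ 8, 18 (all ≥ 0, as they must be for A^T A). The largest is λ_max = 18, hence ||A||_2 = sqrt(λ_max) = sqrt(18) ≈ 4.2426.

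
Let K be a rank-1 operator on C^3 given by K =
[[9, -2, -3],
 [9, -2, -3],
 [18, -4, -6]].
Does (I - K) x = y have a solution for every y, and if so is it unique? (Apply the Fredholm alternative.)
(I - K) is singular (det(I - K) = 0, i.e. 1 ∈ sigma(K)). (I - K) x = y is solvable iff y ⊥ ker((I - K)^*) = span{(9, -2, -3)}, i.e. iff 9y_1 - 2y_2 - 3y_3 = 0. When solvable, the solutions are x = y + c·(1, 1, 2), c arbitrary (ker(I - K) = span{(1, 1, 2)}, dimension 1).

K has rank 1, so it is an outer product K = u v^T: every row of K is a multiple of one row vector. Reading off the entries, u = (1, 1, 2) and v = (9, -2, -3) (row i of K equals u_i·v^T). A rank-one matrix u v^T satisfies K u = u (v·u) and kills the (2)-dimensional subspace v^⊥, so its characteristic polynomial is lambda^2 (lambda - v·u) with v·u = tr K = 1. Hence the eigenvalues of I - K are 1 (multiplicity 2) and 1 - (1) = 0, so det(I - K) = 0. (Direct check: I - K =
[[-8, 2, 3],
 [-9, 3, 3],
 [-18, 4, 7]]
has determinant 0.) So 1 is an eigenvalue of K and (I - K) is not invertible. The finite-dimensional Fredholm alternative says: either (I - K) is invertible, or ker(I - K) ≠ {0} and then range(I - K) = ker((I - K)^*)^⊥, with dim ker(I - K) = dim ker((I - K)^*). We are in the second case, so we need both kernels. Kernel of I - K: (I - K) u = u - u (v·u) = u - u = 0, so ker(I - K) = span{u} = span{(1, 1, 2)} (it is exactly 1-dimensional because rank(I - K) = 2). Kernel of the adjoint: K is real, so (I - K)^* = I - K^T = I - v u^T, and (I - v u^T) v = v - v (u·v) = 0; hence ker((I - K)^*) = span{v} = span{(9, -2, -3)}. Therefore (I - K) x = y is solvable iff <y, v> = 0, i.e. iff 9y_1 - 2y_2 - 3y_3 = 0. When this holds, K y = u (v·y) = 0, so (I - K) y = y and x = y is a particular solution; the full solution set is the line x = y + c·u = y + c·(1, 1, 2), c ∈ C.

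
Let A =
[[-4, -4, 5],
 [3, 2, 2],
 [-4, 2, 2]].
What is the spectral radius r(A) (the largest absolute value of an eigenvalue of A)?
r(A) ≈ 5.6347

The eigenvalues of A are the roots of its characteristic polynomial. With M = A (coefficients from the trace, the sum of principal 2x2 minors, and det A):
  p(λ) = det(λ I - M) = λ^3 + 16λ - 126.
No integer candidate from the rational root theorem (±divisors of 126) is a root, so the roots are irrational. The cubic discriminant is Δ = -445036 < 0, so there is one real root and a complex-conjugate pair. p(3) = -51 and p(4) = 2 have opposite signs, so a root lies in (3, 4); Newton's method refines it to λ ≈ 3.9686. Dividing out (λ - (3.9686)) leaves approximately λ^2 + 3.9686λ + 31.7495. For λ^2 + 3.9686λ + 31.7495 the discriminant is -111.2485. It is negative, so the remaining roots are the complex-conjugate pair λ ≈ -1.9843 ± 5.2737i. Their product equals the constant term, so |λ|^2 ≈ 31.7495 and |λ| ≈ 5.6347.
Thus the eigenvalues (to 4 decimals) are 3.9686 (modulus 3.9686); -1.9843 ± 5.2737i (modulus 5.6347). The spectral radius is the largest modulus: r(A) ≈ 5.6347. (Cross-check: r(A) ≤ ||A||_2 ≈ 8.1991; equality holds whenever A is normal, though it can also hold for some non-normal A.)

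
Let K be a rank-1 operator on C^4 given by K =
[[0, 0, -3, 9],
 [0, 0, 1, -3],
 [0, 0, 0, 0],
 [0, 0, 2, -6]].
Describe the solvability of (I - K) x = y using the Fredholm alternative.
(I - K) is invertible (det(I - K) = 7 ≠ 0), so for every y in C^4 the equation (I - K) x = y has a unique solution.

K has rank 1, so it is an outer product K = u v^T: every row of K is a multiple of one row vector. Reading off the entries, u = (-3, 1, 0, 2) and v = (0, 0, 1, -3) (row i of K equals u_i·v^T). A rank-one matrix u v^T satisfies K u = u (v·u) and kills the (3)-dimensional subspace v^⊥, so its characteristic polynomial is lambda^3 (lambda - v·u) with v·u = tr K = -6. Hence the eigenvalues of I - K are 1 (multiplicity 3) and 1 - (-6) = 7, so det(I - K) = 7. (Direct check: I - K =
[[1, 0, 3, -9],
 [0, 1, -1, 3],
 [0, 0, 1, 0],
 [0, 0, -2, 7]]
has determinant 7.) The finite-dimensional Fredholm alternative says: either (I - K) is invertible, or ker(I - K) ≠ {0} and then range(I - K) = ker((I - K)^*)^⊥, with dim ker(I - K) = dim ker((I - K)^*). Since det(I - K) ≠ 0, 1 is not an eigenvalue of K and ker(I - K) = {0}, so we are in the first case: for every y there is a unique x = (I - K)^(-1) y. Explicitly, by the Sherman–Morrison formula, (I - u v^T)^(-1) = I + u v^T/(1 - v·u), i.e. (I - K)^(-1) = I + K/(7).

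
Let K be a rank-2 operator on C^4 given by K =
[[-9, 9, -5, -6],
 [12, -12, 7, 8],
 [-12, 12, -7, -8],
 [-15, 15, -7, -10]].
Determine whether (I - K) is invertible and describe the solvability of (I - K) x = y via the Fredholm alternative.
(I - K) is invertible (det(I - K) = 56 ≠ 0), so for every y in C^4 the equation (I - K) x = y has a unique solution.

K has rank 2 and factors as K = U V^T = u1 v1^T + u2 v2^T with u1 = (2, -3, 3, 2), v1 = (-3, 3, -2, -2), u2 = (1, -1, 1, 3), v2 = (-3, 3, -1, -2) (multiplying out reproduces the displayed K). The nonzero eigenvalues of U V^T coincide with those of the 2 x 2 matrix G = V^T U = [[v1·u1, v1·u2], [v2·u1, v2·u2]] = [[-25, -14], [-22, -13]], and by the Sylvester determinant identity det(I_4 - U V^T) = det(I_2 - V^T U) = det([[26, 14], [22, 14]]) = (26)(14) - (14)(22) = 56. (Direct check: I - K =
[[10, -9, 5, 6],
 [-12, 13, -7, -8],
 [12, -12, 8, 8],
 [15, -15, 7, 11]]
has determinant 56.) The finite-dimensional Fredholm alternative says: either (I - K) is invertible, or ker(I - K) ≠ {0} and then range(I - K) = ker((I - K)^*)^⊥, with dim ker(I - K) = dim ker((I - K)^*). Since det(I - K) ≠ 0, 1 is not an eigenvalue of K and ker(I - K) = {0}, so we are in the first case: for every y there is a unique x = (I - K)^(-1) y. (Explicitly, by the Woodbury identity, (I - U V^T)^(-1) = I + U (I_2 - G)^(-1) V^T.)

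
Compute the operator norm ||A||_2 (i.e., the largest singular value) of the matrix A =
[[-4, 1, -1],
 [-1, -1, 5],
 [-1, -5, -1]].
||A||_2 ≈ 5.3118 (= sqrt(largest eigenvalue of A^T A))

||A||_2 = sigma_max(A) = sqrt(lambda_max(A^T A)). Form the symmetric matrix M = A^T A =
[[18, 2, 0],
 [2, 27, -1],
 [0, -1, 27]].
Its characteristic polynomial (trace, sum of principal 2x2 minors, determinant of M give the coefficients) is
  p(λ) = det(λ I - M) = λ^3 - 72λ^2 + 1696λ - 12996.
No integer candidate from the rational root theorem (±divisors of 12996) is a root, so the roots are irrational. The cubic discriminant is Δ = 33872 > 0, so there are three distinct real roots. p(17) = -59 and p(18) = 36 have opposite signs, so a root lies in (17, 18); Newton's method refines it to λ ≈ 17.571. p(26) = 4 and p(27) = -9 have opposite signs, so a root lies in (26, 27); Newton's method refines it to λ ≈ 26.2143. p(28) = -4 and p(29) = 25 have opposite signs, so a root lies in (28, 29); Newton's method refines it to λ ≈ 28.2148. Check (Vieta): the three roots sum to 72, matching tr M = 72.
So the eigenvalues of A^T A are ≈ 17.571, 26.2143, 28.2148 (all ≥ 0, as they must be for A^T A). The largest is λ_max ≈ 28.2148, hence ||A||_2 = sqrt(λ_max) ≈ 5.3118.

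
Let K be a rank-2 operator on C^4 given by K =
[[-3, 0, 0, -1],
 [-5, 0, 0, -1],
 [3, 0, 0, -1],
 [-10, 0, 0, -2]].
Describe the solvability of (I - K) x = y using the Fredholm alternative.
(I - K) is invertible (det(I - K) = 2 ≠ 0), so for every y in C^4 the equation (I - K) x = y has a unique solution.

K has rank 2 and factors as K = U V^T = u1 v1^T + u2 v2^T with u1 = (-1, -1, -1, -2), v1 = (3, 0, 0, 1), u2 = (0, -1, 3, -2), v2 = (2, 0, 0, 0) (multiplying out reproduces the displayed K). The nonzero eigenvalues of U V^T coincide with those of the 2 x 2 matrix G = V^T U = [[v1·u1, v1·u2], [v2·u1, v2·u2]] = [[-5, -2], [-2, 0]], and by the Sylvester determinant identity det(I_4 - U V^T) = det(I_2 - V^T U) = det([[6, 2], [2, 1]]) = (6)(1) - (2)(2) = 2. (Direct check: I - K =
[[4, 0, 0, 1],
 [5, 1, 0, 1],
 [-3, 0, 1, 1],
 [10, 0, 0, 3]]
has determinant 2.) The finite-dimensional Fredholm alternative says: either (I - K) is invertible, or ker(I - K) ≠ {0} and then range(I - K) = ker((I - K)^*)^⊥, with dim ker(I - K) = dim ker((I - K)^*). Since det(I - K) ≠ 0, 1 is not an eigenvalue of K and ker(I - K) = {0}, so we are in the first case: for every y there is a unique x = (I - K)^(-1) y. (Explicitly, by the Woodbury identity, (I - U V^T)^(-1) = I + U (I_2 - G)^(-1) V^T.)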